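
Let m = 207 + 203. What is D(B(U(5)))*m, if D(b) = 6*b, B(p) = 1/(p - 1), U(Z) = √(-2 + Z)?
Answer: 1230 + 1230*√3 ≈ 3360.4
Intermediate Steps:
m = 410
B(p) = 1/(-1 + p)
D(B(U(5)))*m = (6/(-1 + √(-2 + 5)))*410 = (6/(-1 + √3))*410 = 2460/(-1 + √3)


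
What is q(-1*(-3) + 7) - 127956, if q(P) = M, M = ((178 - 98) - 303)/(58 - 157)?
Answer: -12667421/99 ≈ -1.2795e+5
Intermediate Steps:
M = 223/99 (M = (80 - 303)/(-99) = -223*(-1/99) = 223/99 ≈ 2.2525)
q(P) = 223/99
q(-1*(-3) + 7) - 127956 = 223/99 - 127956 = -12667421/99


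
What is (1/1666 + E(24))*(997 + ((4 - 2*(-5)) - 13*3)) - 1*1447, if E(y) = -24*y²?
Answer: -11194165889/833 ≈ -1.3438e+7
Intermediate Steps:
(1/1666 + E(24))*(997 + ((4 - 2*(-5)) - 13*3)) - 1*1447 = (1/1666 - 24*24²)*(997 + ((4 - 2*(-5)) - 13*3)) - 1*1447 = (1/1666 - 24*576)*(997 + ((4 + 10) - 39)) - 1447 = (1/1666 - 13824)*(997 + (14 - 39)) - 1447 = -23030783*(997 - 25)/1666 - 1447 = -23030783/1666*972 - 1447 = -11192960538/833 - 1447 = -11194165889/833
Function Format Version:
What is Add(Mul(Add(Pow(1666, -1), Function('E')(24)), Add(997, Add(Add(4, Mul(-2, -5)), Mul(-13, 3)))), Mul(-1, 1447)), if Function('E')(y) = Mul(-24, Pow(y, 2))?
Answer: Rational(-11194165889, 833) ≈ -1.3438e+7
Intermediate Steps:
Add(Mul(Add(Pow(1666, -1), Function('E')(24)), Add(997, Add(Add(4, Mul(-2, -5)), Mul(-13, 3)))), Mul(-1, 1447)) = Add(Mul(Add(Pow(1666, -1), Mul(-24, Pow(24, 2))), Add(997, Add(Add(4, Mul(-2, -5)), Mul(-13, 3)))), Mul(-1, 1447)) = Add(Mul(Add(Rational(1, 1666), Mul(-24, 576)), Add(997, Add(Add(4, 10), -39))), -1447) = Add(Mul(Add(Rational(1, 1666), -13824), Add(997, Add(14, -39))), -1447) = Add(Mul(Rational(-23030783, 1666), Add(997, -25)), -1447) = Add(Mul(Rational(-23030783, 1666), 972), -1447) = Add(Rational(-11192960538, 833), -1447) = Rational(-11194165889, 833)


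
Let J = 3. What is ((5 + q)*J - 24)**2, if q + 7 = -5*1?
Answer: 2025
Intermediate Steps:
q = -12 (q = -7 - 5*1 = -7 - 5 = -12)
((5 + q)*J - 24)**2 = ((5 - 12)*3 - 24)**2 = (-7*3 - 24)**2 = (-21 - 24)**2 = (-45)**2 = 2025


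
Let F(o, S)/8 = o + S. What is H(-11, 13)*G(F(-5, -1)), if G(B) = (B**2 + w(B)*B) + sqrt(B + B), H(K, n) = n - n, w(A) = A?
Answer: 0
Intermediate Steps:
H(K, n) = 0
F(o, S) = 8*S + 8*o (F(o, S) = 8*(o + S) = 8*(S + o) = 8*S + 8*o)
G(B) = 2*B**2 + sqrt(2)*sqrt(B) (G(B) = (B**2 + B*B) + sqrt(B + B) = (B**2 + B**2) + sqrt(2*B) = 2*B**2 + sqrt(2)*sqrt(B))
H(-11, 13)*G(F(-5, -1)) = 0*(2*(8*(-1) + 8*(-5))**2 + sqrt(2)*sqrt(8*(-1) + 8*(-5))) = 0*(2*(-8 - 40)**2 + sqrt(2)*sqrt(-8 - 40)) = 0*(2*(-48)**2 + sqrt(2)*sqrt(-48)) = 0*(2*2304 + sqrt(2)*(4*I*sqrt(3))) = 0*(4608 + 4*I*sqrt(6)) = 0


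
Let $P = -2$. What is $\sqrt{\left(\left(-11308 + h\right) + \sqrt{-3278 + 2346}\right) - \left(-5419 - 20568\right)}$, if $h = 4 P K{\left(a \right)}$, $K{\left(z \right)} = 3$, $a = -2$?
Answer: $\sqrt{14655 + 2 i \sqrt{233}} \approx 121.06 + 0.1261 i$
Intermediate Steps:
$h = -24$ ($h = 4 \left(-2\right) 3 = \left(-8\right) 3 = -24$)
$\sqrt{\left(\left(-11308 + h\right) + \sqrt{-3278 + 2346}\right) - \left(-5419 - 20568\right)} = \sqrt{\left(\left(-11308 - 24\right) + \sqrt{-3278 + 2346}\right) - \left(-5419 - 20568\right)} = \sqrt{\left(-11332 + \sqrt{-932}\right) + \left(5419 - -20568\right)} = \sqrt{\left(-11332 + 2 i \sqrt{233}\right) + \left(5419 + 20568\right)} = \sqrt{\left(-11332 + 2 i \sqrt{233}\right) + 25987} = \sqrt{14655 + 2 i \sqrt{233}}$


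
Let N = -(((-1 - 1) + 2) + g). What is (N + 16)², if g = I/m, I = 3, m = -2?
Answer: 1225/4 ≈ 306.25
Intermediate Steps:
g = -3/2 (g = 3/(-2) = 3*(-½) = -3/2 ≈ -1.5000)
N = 3/2 (N = -(((-1 - 1) + 2) - 3/2) = -((-2 + 2) - 3/2) = -(0 - 3/2) = -1*(-3/2) = 3/2 ≈ 1.5000)
(N + 16)² = (3/2 + 16)² = (35/2)² = 1225/4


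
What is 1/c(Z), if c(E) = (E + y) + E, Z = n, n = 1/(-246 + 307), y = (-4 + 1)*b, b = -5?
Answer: 61/917 ≈ 0.066521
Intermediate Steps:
y = 15 (y = (-4 + 1)*(-5) = -3*(-5) = 15)
n = 1/61 ≈ 0.016393
Z = 1/61 ≈ 0.016393
c(E) = 15 + 2*E (c(E) = (E + 15) + E = (15 + E) + E = 15 + 2*E)
1/c(Z) = 1/(15 + 2*(1/61)) = 1/(15 + 2/61) = 1/(917/61) = 61/917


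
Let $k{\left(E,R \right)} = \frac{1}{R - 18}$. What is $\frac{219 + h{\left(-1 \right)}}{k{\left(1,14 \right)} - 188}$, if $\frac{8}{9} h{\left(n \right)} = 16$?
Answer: $- \frac{316}{251} \approx -1.259$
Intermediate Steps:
$k{\left(E,R \right)} = \frac{1}{-18 + R}$
$h{\left(n \right)} = 18$ ($h{\left(n \right)} = \frac{9}{8} \cdot 16 = 18$)
$\frac{219 + h{\left(-1 \right)}}{k{\left(1,14 \right)} - 188} = \frac{219 + 18}{\frac{1}{-18 + 14} - 188} = \frac{237}{\frac{1}{-4} - 188} = \frac{237}{- \frac{1}{4} - 188} = \frac{237}{- \frac{753}{4}} = 237 \left(- \frac{4}{753}\right) = - \frac{316}{251}$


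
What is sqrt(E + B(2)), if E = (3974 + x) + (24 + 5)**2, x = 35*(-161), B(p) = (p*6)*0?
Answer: 2*I*sqrt(205) ≈ 28.636*I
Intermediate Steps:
B(p) = 0 (B(p) = (6*p)*0 = 0)
x = -5635
E = -820 (E = (3974 - 5635) + (24 + 5)**2 = -1661 + 29**2 = -1661 + 841 = -820)
sqrt(E + B(2)) = sqrt(-820 + 0) = sqrt(-820) = 2*I*sqrt(205)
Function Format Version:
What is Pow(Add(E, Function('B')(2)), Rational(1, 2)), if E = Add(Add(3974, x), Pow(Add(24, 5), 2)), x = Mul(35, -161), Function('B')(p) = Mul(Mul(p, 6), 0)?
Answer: Mul(2, I, Pow(205, Rational(1, 2))) ≈ Mul(28.636, I)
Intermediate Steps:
Function('B')(p) = 0 (Function('B')(p) = Mul(Mul(6, p), 0) = 0)
x = -5635
E = -820 (E = Add(Add(3974, -5635), Pow(Add(24, 5), 2)) = Add(-1661, Pow(29, 2)) = Add(-1661, 841) = -820)
Pow(Add(E, Function('B')(2)), Rational(1, 2)) = Pow(Add(-820, 0), Rational(1, 2)) = Pow(-820, Rational(1, 2)) = Mul(2, I, Pow(205, Rational(1, 2)))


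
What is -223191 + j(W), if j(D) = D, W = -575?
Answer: -223766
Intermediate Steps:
-223191 + j(W) = -223191 - 575 = -223766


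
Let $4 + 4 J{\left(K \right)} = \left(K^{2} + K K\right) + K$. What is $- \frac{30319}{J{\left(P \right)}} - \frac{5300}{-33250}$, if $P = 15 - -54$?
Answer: $- \frac{79632318}{6375355} \approx -12.491$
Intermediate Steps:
$P = 69$ ($P = 15 + 54 = 69$)
$J{\left(K \right)} = -1 + \frac{K^{2}}{2} + \frac{K}{4}$ ($J{\left(K \right)} = -1 + \frac{\left(K^{2} + K K\right) + K}{4} = -1 + \frac{\left(K^{2} + K^{2}\right) + K}{4} = -1 + \frac{2 K^{2} + K}{4} = -1 + \frac{K + 2 K^{2}}{4} = -1 + \left(\frac{K^{2}}{2} + \frac{K}{4}\right) = -1 + \frac{K^{2}}{2} + \frac{K}{4}$)
$- \frac{30319}{J{\left(P \right)}} - \frac{5300}{-33250} = - \frac{30319}{-1 + \frac{69^{2}}{2} + \frac{1}{4} \cdot 69} - \frac{5300}{-33250} = - \frac{30319}{-1 + \frac{1}{2} \cdot 4761 + \frac{69}{4}} - - \frac{106}{665} = - \frac{30319}{-1 + \frac{4761}{2} + \frac{69}{4}} + \frac{106}{665} = - \frac{30319}{\frac{9587}{4}} + \frac{106}{665} = \left(-30319\right) \frac{4}{9587} + \frac{106}{665} = - \frac{121276}{9587} + \frac{106}{665} = - \frac{79632318}{6375355}$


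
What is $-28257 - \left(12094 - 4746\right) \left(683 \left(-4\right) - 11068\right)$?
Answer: $101374143$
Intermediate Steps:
$-28257 - \left(12094 - 4746\right) \left(683 \left(-4\right) - 11068\right) = -28257 - 7348 \left(-2732 - 11068\right) = -28257 - 7348 \left(-13800\right) = -28257 - -101402400 = -28257 + 101402400 = 101374143$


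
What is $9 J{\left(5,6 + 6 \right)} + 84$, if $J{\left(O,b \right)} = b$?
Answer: $192$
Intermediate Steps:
$9 J{\left(5,6 + 6 \right)} + 84 = 9 \left(6 + 6\right) + 84 = 9 \cdot 12 + 84 = 108 + 84 = 192$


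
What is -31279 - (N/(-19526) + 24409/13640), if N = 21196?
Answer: -378675850057/12106120 ≈ -31280.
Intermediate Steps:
-31279 - (N/(-19526) + 24409/13640) = -31279 - (21196/(-19526) + 24409/13640) = -31279 - (21196*(-1/19526) + 24409*(1/13640)) = -31279 - (-10598/9763 + 2219/1240) = -31279 - 1*8522577/12106120 = -31279 - 8522577/12106120 = -378675850057/12106120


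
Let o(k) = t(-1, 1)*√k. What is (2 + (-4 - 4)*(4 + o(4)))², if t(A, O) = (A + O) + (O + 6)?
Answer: 20164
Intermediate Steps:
t(A, O) = 6 + A + 2*O (t(A, O) = (A + O) + (6 + O) = 6 + A + 2*O)
o(k) = 7*√k (o(k) = (6 - 1 + 2*1)*√k = (6 - 1 + 2)*√k = 7*√k)
(2 + (-4 - 4)*(4 + o(4)))² = (2 + (-4 - 4)*(4 + 7*√4))² = (2 - 8*(4 + 7*2))² = (2 - 8*(4 + 14))² = (2 - 8*18)² = (2 - 144)² = (-142)² = 20164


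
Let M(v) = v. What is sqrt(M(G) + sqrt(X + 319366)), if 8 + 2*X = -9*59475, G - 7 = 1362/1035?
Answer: sqrt(3959220 + 238050*sqrt(206898))/690 ≈ 15.354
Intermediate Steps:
G = 2869/345 (G = 7 + 1362/1035 = 7 + 1362*(1/1035) = 7 + 454/345 = 2869/345 ≈ 8.3159)
X = -535283/2 (X = -4 + (-9*59475)/2 = -4 + (1/2)*(-535275) = -4 - 535275/2 = -535283/2 ≈ -2.6764e+5)
sqrt(M(G) + sqrt(X + 319366)) = sqrt(2869/345 + sqrt(-535283/2 + 319366)) = sqrt(2869/345 + sqrt(103449/2)) = sqrt(2869/345 + sqrt(206898)/2)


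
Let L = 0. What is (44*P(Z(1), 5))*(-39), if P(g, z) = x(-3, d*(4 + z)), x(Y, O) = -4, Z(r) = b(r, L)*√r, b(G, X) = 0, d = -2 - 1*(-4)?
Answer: 6864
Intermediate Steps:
d = 2 (d = -2 + 4 = 2)
Z(r) = 0 (Z(r) = 0*√r = 0)
P(g, z) = -4
(44*P(Z(1), 5))*(-39) = (44*(-4))*(-39) = -176*(-39) = 6864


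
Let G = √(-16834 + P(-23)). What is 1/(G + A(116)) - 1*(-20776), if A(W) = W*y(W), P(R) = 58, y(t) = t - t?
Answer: 20776 - I*√466/2796 ≈ 20776.0 - 0.0077207*I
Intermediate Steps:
y(t) = 0
A(W) = 0 (A(W) = W*0 = 0)
G = 6*I*√466 (G = √(-16834 + 58) = √(-16776) = 6*I*√466 ≈ 129.52*I)
1/(G + A(116)) - 1*(-20776) = 1/(6*I*√466 + 0) - 1*(-20776) = 1/(6*I*√466) + 20776 = -I*√466/2796 + 20776 = 20776 - I*√466/2796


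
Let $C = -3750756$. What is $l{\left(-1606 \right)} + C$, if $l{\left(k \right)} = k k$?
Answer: $-1171520$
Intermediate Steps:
$l{\left(k \right)} = k^{2}$
$l{\left(-1606 \right)} + C = \left(-1606\right)^{2} - 3750756 = 2579236 - 3750756 = -1171520$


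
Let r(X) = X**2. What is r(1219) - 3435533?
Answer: -1949572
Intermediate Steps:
r(1219) - 3435533 = 1219**2 - 3435533 = 1485961 - 3435533 = -1949572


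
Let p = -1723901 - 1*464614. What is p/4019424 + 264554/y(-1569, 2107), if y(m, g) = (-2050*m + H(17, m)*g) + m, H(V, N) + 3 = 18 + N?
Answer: -397781974117/79580575776 ≈ -4.9985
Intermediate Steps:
H(V, N) = 15 + N (H(V, N) = -3 + (18 + N) = 15 + N)
y(m, g) = -2049*m + g*(15 + m) (y(m, g) = (-2050*m + (15 + m)*g) + m = (-2050*m + g*(15 + m)) + m = -2049*m + g*(15 + m))
p = -2188515 (p = -1723901 - 464614 = -2188515)
p/4019424 + 264554/y(-1569, 2107) = -2188515/4019424 + 264554/(-2049*(-1569) + 2107*(15 - 1569)) = -2188515*1/4019424 + 264554/(3214881 + 2107*(-1554)) = -729505/1339808 + 264554/(3214881 - 3274278) = -729505/1339808 + 264554/(-59397) = -729505/1339808 + 264554*(-1/59397) = -729505/1339808 - 264554/59397 = -397781974117/79580575776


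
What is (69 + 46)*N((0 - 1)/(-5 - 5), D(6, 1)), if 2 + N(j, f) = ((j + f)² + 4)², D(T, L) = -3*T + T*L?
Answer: 4876062583/2000 ≈ 2.4380e+6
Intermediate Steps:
D(T, L) = -3*T + L*T
N(j, f) = -2 + (4 + (f + j)²)² (N(j, f) = -2 + ((j + f)² + 4)² = -2 + ((f + j)² + 4)² = -2 + (4 + (f + j)²)²)
(69 + 46)*N((0 - 1)/(-5 - 5), D(6, 1)) = (69 + 46)*(-2 + (4 + (6*(-3 + 1) + (0 - 1)/(-5 - 5))²)²) = 115*(-2 + (4 + (6*(-2) - 1/(-10))²)²) = 115*(-2 + (4 + (-12 - 1*(-⅒))²)²) = 115*(-2 + (4 + (-12 + ⅒)²)²) = 115*(-2 + (4 + (-119/10)²)²) = 115*(-2 + (4 + 14161/100)²) = 115*(-2 + (14561/100)²) = 115*(-2 + 212022721/10000) = 115*(212002721/10000) = 4876062583/2000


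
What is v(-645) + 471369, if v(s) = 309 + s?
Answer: 471033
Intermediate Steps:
v(-645) + 471369 = (309 - 645) + 471369 = -336 + 471369 = 471033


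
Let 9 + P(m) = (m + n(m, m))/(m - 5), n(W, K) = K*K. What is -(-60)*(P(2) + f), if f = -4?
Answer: -900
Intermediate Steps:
n(W, K) = K²
P(m) = -9 + (m + m²)/(-5 + m) (P(m) = -9 + (m + m²)/(m - 5) = -9 + (m + m²)/(-5 + m))
-(-60)*(P(2) + f) = -(-60)*((45 + 2² - 8*2)/(-5 + 2) - 4) = -(-60)*((45 + 4 - 16)/(-3) - 4) = -(-60)*(-⅓*33 - 4) = -(-60)*(-11 - 4) = -(-60)*(-15) = -12*75 = -900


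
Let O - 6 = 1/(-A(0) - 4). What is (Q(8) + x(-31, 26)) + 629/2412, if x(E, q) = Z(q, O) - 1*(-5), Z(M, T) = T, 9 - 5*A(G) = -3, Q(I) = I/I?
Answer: 233569/19296 ≈ 12.105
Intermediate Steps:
Q(I) = 1
A(G) = 12/5 (A(G) = 9/5 - ⅕*(-3) = 9/5 + ⅗ = 12/5)
O = 187/32 (O = 6 + 1/(-1*12/5 - 4) = 6 + 1/(-12/5 - 4) = 6 + 1/(-32/5) = 6 - 5/32 = 187/32 ≈ 5.8438)
x(E, q) = 347/32 (x(E, q) = 187/32 - 1*(-5) = 187/32 + 5 = 347/32)
(Q(8) + x(-31, 26)) + 629/2412 = (1 + 347/32) + 629/2412 = 379/32 + 629*(1/2412) = 379/32 + 629/2412 = 233569/19296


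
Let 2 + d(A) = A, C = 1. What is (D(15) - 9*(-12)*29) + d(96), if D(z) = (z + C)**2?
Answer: 3482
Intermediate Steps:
d(A) = -2 + A
D(z) = (1 + z)**2 (D(z) = (z + 1)**2 = (1 + z)**2)
(D(15) - 9*(-12)*29) + d(96) = ((1 + 15)**2 - 9*(-12)*29) + (-2 + 96) = (16**2 + 108*29) + 94 = (256 + 3132) + 94 = 3388 + 94 = 3482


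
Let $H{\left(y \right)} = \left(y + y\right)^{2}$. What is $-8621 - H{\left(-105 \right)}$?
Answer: $-52721$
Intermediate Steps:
$H{\left(y \right)} = 4 y^{2}$ ($H{\left(y \right)} = \left(2 y\right)^{2} = 4 y^{2}$)
$-8621 - H{\left(-105 \right)} = -8621 - 4 \left(-105\right)^{2} = -8621 - 4 \cdot 11025 = -8621 - 44100 = -52721$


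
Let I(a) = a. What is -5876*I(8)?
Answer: -47008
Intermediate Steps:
-5876*I(8) = -5876*8 = -47008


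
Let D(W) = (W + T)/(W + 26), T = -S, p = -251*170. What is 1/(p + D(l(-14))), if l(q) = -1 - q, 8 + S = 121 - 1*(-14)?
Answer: -13/554748 ≈ -2.3434e-5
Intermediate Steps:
S = 127 (S = -8 + (121 - 1*(-14)) = -8 + (121 + 14) = -8 + 135 = 127)
p = -42670
T = -127 (T = -1*127 = -127)
D(W) = (-127 + W)/(26 + W) (D(W) = (W - 127)/(W + 26) = (-127 + W)/(26 + W))
1/(p + D(l(-14))) = 1/(-42670 + (-127 + (-1 - 1*(-14)))/(26 + (-1 - 1*(-14)))) = 1/(-42670 + (-127 + (-1 + 14))/(26 + (-1 + 14))) = 1/(-42670 + (-127 + 13)/(26 + 13)) = 1/(-42670 - 114/39) = 1/(-42670 + (1/39)*(-114)) = 1/(-42670 - 38/13) = 1/(-554748/13) = -13/554748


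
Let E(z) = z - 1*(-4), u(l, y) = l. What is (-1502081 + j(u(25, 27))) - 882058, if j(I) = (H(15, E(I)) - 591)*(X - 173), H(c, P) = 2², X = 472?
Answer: -2559652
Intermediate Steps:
E(z) = 4 + z (E(z) = z + 4 = 4 + z)
H(c, P) = 4
j(I) = -175513 (j(I) = (4 - 591)*(472 - 173) = -587*299 = -175513)
(-1502081 + j(u(25, 27))) - 882058 = (-1502081 - 175513) - 882058 = -1677594 - 882058 = -2559652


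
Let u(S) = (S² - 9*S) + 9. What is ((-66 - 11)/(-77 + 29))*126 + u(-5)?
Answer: 2249/8 ≈ 281.13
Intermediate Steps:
u(S) = 9 + S² - 9*S
((-66 - 11)/(-77 + 29))*126 + u(-5) = ((-66 - 11)/(-77 + 29))*126 + (9 + (-5)² - 9*(-5)) = -77/(-48)*126 + (9 + 25 + 45) = -77*(-1/48)*126 + 79 = (77/48)*126 + 79 = 1617/8 + 79 = 2249/8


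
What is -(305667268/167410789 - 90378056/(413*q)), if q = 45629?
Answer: 22687724362196/7638786891281 ≈ 2.9701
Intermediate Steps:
-(305667268/167410789 - 90378056/(413*q)) = -98666/((-21476/(12392/(-31181) + 47632/45629))) = -98666/((-21476/(12392*(-1/31181) + 47632*(1/45629)))) = -98666/((-21476/(-12392/31181 + 47632/45629))) = -98666/((-21476/919778824/1422757849)) = -98666/((-21476*1422757849/919778824)) = -98666/(-7638786891281/229944706) = -98666*(-229944706/7638786891281) = 22687724362196/7638786891281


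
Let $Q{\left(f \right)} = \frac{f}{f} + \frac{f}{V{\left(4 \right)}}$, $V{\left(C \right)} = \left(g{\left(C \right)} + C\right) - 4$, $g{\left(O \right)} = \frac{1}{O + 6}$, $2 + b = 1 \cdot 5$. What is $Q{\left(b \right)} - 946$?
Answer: $-915$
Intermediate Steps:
$b = 3$ ($b = -2 + 1 \cdot 5 = -2 + 5 = 3$)
$g{\left(O \right)} = \frac{1}{6 + O}$
$V{\left(C \right)} = -4 + C + \frac{1}{6 + C}$ ($V{\left(C \right)} = \left(\frac{1}{6 + C} + C\right) - 4 = \left(C + \frac{1}{6 + C}\right) - 4 = -4 + C + \frac{1}{6 + C}$)
$Q{\left(f \right)} = 1 + 10 f$ ($Q{\left(f \right)} = \frac{f}{f} + \frac{f}{\frac{1}{6 + 4} \left(1 + \left(-4 + 4\right) \left(6 + 4\right)\right)} = 1 + \frac{f}{\frac{1}{10} \left(1 + 0 \cdot 10\right)} = 1 + \frac{f}{\frac{1}{10} \left(1 + 0\right)} = 1 + \frac{f}{\frac{1}{10} \cdot 1} = 1 + f \frac{1}{\frac{1}{10}} = 1 + f 10 = 1 + 10 f$)
$Q{\left(b \right)} - 946 = \left(1 + 10 \cdot 3\right) - 946 = \left(1 + 30\right) - 946 = 31 - 946 = -915$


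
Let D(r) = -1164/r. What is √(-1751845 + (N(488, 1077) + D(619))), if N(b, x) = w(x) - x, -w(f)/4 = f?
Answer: I*√673302724546/619 ≈ 1325.6*I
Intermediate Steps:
w(f) = -4*f
N(b, x) = -5*x (N(b, x) = -4*x - x = -5*x)
√(-1751845 + (N(488, 1077) + D(619))) = √(-1751845 + (-5*1077 - 1164/619)) = √(-1751845 + (-5385 - 1164*1/619)) = √(-1751845 + (-5385 - 1164/619)) = √(-1751845 - 3334479/619) = √(-1087726534/619) = I*√673302724546/619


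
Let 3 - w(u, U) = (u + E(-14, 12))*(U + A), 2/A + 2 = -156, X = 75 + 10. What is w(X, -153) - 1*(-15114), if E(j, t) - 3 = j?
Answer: 2088755/79 ≈ 26440.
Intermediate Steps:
X = 85
E(j, t) = 3 + j
A = -1/79 (A = 2/(-2 - 156) = 2/(-158) = 2*(-1/158) = -1/79 ≈ -0.012658)
w(u, U) = 3 - (-11 + u)*(-1/79 + U) (w(u, U) = 3 - (u + (3 - 14))*(U - 1/79) = 3 - (u - 11)*(-1/79 + U) = 3 - (-11 + u)*(-1/79 + U))
w(X, -153) - 1*(-15114) = (226/79 + 11*(-153) + (1/79)*85 - 1*(-153)*85) - 1*(-15114) = (226/79 - 1683 + 85/79 + 13005) + 15114 = 894749/79 + 15114 = 2088755/79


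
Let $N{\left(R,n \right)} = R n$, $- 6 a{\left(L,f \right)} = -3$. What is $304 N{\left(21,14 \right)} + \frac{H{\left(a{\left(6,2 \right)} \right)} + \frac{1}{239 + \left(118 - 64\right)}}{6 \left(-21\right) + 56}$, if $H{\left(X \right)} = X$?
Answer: $\frac{733240645}{8204} \approx 89376.0$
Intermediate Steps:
$a{\left(L,f \right)} = \frac{1}{2}$ ($a{\left(L,f \right)} = \left(- \frac{1}{6}\right) \left(-3\right) = \frac{1}{2}$)
$304 N{\left(21,14 \right)} + \frac{H{\left(a{\left(6,2 \right)} \right)} + \frac{1}{239 + \left(118 - 64\right)}}{6 \left(-21\right) + 56} = 304 \cdot 21 \cdot 14 + \frac{\frac{1}{2} + \frac{1}{239 + \left(118 - 64\right)}}{6 \left(-21\right) + 56} = 304 \cdot 294 + \frac{\frac{1}{2} + \frac{1}{239 + \left(118 - 64\right)}}{-126 + 56} = 89376 + \frac{\frac{1}{2} + \frac{1}{239 + 54}}{-70} = 89376 + \left(\frac{1}{2} + \frac{1}{293}\right) \left(- \frac{1}{70}\right) = 89376 + \frac{295}{586} \left(- \frac{1}{70}\right) = 89376 - \frac{59}{8204} = \frac{733240645}{8204}$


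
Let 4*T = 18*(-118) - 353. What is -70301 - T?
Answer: -278727/4 ≈ -69682.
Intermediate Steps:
T = -2477/4 (T = (18*(-118) - 353)/4 = (-2124 - 353)/4 = (1/4)*(-2477) = -2477/4 ≈ -619.25)
-70301 - T = -70301 - 1*(-2477/4) = -70301 + 2477/4 = -278727/4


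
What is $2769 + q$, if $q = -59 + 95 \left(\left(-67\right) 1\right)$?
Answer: $-3655$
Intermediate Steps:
$q = -6424$ ($q = -59 + 95 \left(-67\right) = -59 - 6365 = -6424$)
$2769 + q = 2769 - 6424 = -3655$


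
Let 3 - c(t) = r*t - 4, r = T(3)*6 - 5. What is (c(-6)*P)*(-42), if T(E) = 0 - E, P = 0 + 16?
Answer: 88032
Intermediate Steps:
P = 16
T(E) = -E
r = -23 (r = -1*3*6 - 5 = -3*6 - 5 = -18 - 5 = -23)
c(t) = 7 + 23*t (c(t) = 3 - (-23*t - 4) = 3 - (-4 - 23*t) = 3 + (4 + 23*t) = 7 + 23*t)
(c(-6)*P)*(-42) = ((7 + 23*(-6))*16)*(-42) = ((7 - 138)*16)*(-42) = -131*16*(-42) = -2096*(-42) = 88032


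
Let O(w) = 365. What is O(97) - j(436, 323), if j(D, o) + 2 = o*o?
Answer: -103962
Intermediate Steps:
j(D, o) = -2 + o**2 (j(D, o) = -2 + o*o = -2 + o**2)
O(97) - j(436, 323) = 365 - (-2 + 323**2) = 365 - (-2 + 104329) = 365 - 1*104327 = 365 - 104327 = -103962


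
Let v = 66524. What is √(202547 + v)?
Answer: √269071 ≈ 518.72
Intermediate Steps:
√(202547 + v) = √(202547 + 66524) = √269071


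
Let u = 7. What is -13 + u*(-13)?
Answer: -104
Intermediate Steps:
-13 + u*(-13) = -13 + 7*(-13) = -13 - 91 = -104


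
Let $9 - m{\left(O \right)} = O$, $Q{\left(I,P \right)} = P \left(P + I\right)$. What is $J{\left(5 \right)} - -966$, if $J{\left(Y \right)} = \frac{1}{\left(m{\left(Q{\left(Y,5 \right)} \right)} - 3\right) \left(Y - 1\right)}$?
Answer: $\frac{170015}{176} \approx 965.99$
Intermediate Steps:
$Q{\left(I,P \right)} = P \left(I + P\right)$
$m{\left(O \right)} = 9 - O$
$J{\left(Y \right)} = \frac{1}{\left(-1 + Y\right) \left(-19 - 5 Y\right)}$ ($J{\left(Y \right)} = \frac{1}{\left(\left(9 - 5 \left(Y + 5\right)\right) - 3\right) \left(Y - 1\right)} = \frac{1}{\left(\left(9 - 5 \left(5 + Y\right)\right) - 3\right) \left(-1 + Y\right)} = \frac{1}{\left(\left(9 - \left(25 + 5 Y\right)\right) - 3\right) \left(-1 + Y\right)} = \frac{1}{\left(\left(-16 - 5 Y\right) - 3\right) \left(-1 + Y\right)} = \frac{1}{\left(-19 - 5 Y\right) \left(-1 + Y\right)} = \frac{1}{\left(-1 + Y\right) \left(-19 - 5 Y\right)}$)
$J{\left(5 \right)} - -966 = - \frac{1}{-19 + 5 \cdot 5^{2} + 14 \cdot 5} - -966 = - \frac{1}{-19 + 5 \cdot 25 + 70} + 966 = - \frac{1}{-19 + 125 + 70} + 966 = - \frac{1}{176} + 966 = \frac{170015}{176}$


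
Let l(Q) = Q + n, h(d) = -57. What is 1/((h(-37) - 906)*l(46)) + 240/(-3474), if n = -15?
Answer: -398233/5761629 ≈ -0.069118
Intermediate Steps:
l(Q) = -15 + Q (l(Q) = Q - 15 = -15 + Q)
1/((h(-37) - 906)*l(46)) + 240/(-3474) = 1/((-57 - 906)*(-15 + 46)) + 240/(-3474) = 1/(-963*31) + 240*(-1/3474) = -1/963*1/31 - 40/579 = -1/29853 - 40/579 = -398233/5761629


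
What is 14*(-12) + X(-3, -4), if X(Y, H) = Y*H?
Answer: -156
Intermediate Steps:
X(Y, H) = H*Y
14*(-12) + X(-3, -4) = 14*(-12) - 4*(-3) = -168 + 12 = -156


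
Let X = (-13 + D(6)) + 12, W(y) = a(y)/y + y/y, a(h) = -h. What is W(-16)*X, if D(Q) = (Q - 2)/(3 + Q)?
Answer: 0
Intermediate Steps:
W(y) = 0 (W(y) = (-y)/y + y/y = -1 + 1 = 0)
D(Q) = (-2 + Q)/(3 + Q)
X = -5/9 (X = (-13 + (-2 + 6)/(3 + 6)) + 12 = (-13 + 4/9) + 12 = -113/9 + 12 = -5/9 ≈ -0.55556)
W(-16)*X = 0*(-5/9) = 0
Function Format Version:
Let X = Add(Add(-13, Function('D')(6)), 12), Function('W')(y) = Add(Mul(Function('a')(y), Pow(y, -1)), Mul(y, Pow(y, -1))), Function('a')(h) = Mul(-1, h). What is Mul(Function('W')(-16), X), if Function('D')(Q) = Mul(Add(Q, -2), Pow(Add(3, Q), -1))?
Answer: 0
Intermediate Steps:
Function('W')(y) = 0 (Function('W')(y) = Add(Mul(Mul(-1, y), Pow(y, -1)), Mul(y, Pow(y, -1))) = Add(-1, 1) = 0)
Function('D')(Q) = Mul(Pow(Add(3, Q), -1), Add(-2, Q)) (Function('D')(Q) = Mul(Add(-2, Q), Pow(Add(3, Q), -1)) = Mul(Pow(Add(3, Q), -1), Add(-2, Q)))
X = Rational(-5, 9) (X = Add(Add(-13, Mul(Pow(Add(3, 6), -1), Add(-2, 6))), 12) = Add(Add(-13, Mul(Pow(9, -1), 4)), 12) = Add(Add(-13, Mul(Rational(1, 9), 4)), 12) = Add(Add(-13, Rational(4, 9)), 12) = Add(Rational(-113, 9), 12) = Rational(-5, 9) ≈ -0.55556)
Mul(Function('W')(-16), X) = Mul(0, Rational(-5, 9)) = 0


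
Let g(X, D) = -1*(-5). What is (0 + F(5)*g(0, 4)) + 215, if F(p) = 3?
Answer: 230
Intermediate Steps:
g(X, D) = 5
(0 + F(5)*g(0, 4)) + 215 = (0 + 3*5) + 215 = (0 + 15) + 215 = 15 + 215 = 230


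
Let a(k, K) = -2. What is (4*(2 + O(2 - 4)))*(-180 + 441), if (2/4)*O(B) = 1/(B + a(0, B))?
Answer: 1566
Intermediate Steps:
O(B) = 2/(-2 + B) (O(B) = 2/(B - 2) = 2/(-2 + B))
(4*(2 + O(2 - 4)))*(-180 + 441) = (4*(2 + 2/(-2 + (2 - 4))))*(-180 + 441) = (4*(2 + 2/(-2 - 2)))*261 = (4*(2 + 2/(-4)))*261 = (4*(2 + 2*(-1/4)))*261 = (4*(2 - 1/2))*261 = (4*(3/2))*261 = 6*261 = 1566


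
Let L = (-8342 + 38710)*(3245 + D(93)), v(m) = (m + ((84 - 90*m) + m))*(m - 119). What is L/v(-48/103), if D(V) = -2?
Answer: -3785545816/574055 ≈ -6594.4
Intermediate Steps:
v(m) = (-119 + m)*(84 - 88*m) (v(m) = (m + (84 - 89*m))*(-119 + m) = (84 - 88*m)*(-119 + m) = (-119 + m)*(84 - 88*m))
L = 98483424 (L = (-8342 + 38710)*(3245 - 2) = 30368*3243 = 98483424)
L/v(-48/103) = 98483424/(-9996 - 88*(-48/103)**2 + 10556*(-48/103)) = 98483424/(-9996 - 88*2304/10609 - 506688/103) = 98483424/(-9996 - 202752/10609 - 506688/103) = 98483424/(-158439180/10609) = 98483424*(-10609/158439180) = -3785545816/574055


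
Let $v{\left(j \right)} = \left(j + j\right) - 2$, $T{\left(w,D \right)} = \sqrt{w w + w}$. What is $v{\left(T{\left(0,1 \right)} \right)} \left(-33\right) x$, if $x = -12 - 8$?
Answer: $-1320$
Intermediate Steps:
$T{\left(w,D \right)} = \sqrt{w + w^{2}}$ ($T{\left(w,D \right)} = \sqrt{w^{2} + w} = \sqrt{w + w^{2}}$)
$x = -20$
$v{\left(j \right)} = -2 + 2 j$ ($v{\left(j \right)} = 2 j - 2 = -2 + 2 j$)
$v{\left(T{\left(0,1 \right)} \right)} \left(-33\right) x = \left(-2 + 2 \sqrt{0 \left(1 + 0\right)}\right) \left(-33\right) \left(-20\right) = \left(-2 + 2 \sqrt{0 \cdot 1}\right) \left(-33\right) \left(-20\right) = \left(-2 + 2 \sqrt{0}\right) \left(-33\right) \left(-20\right) = \left(-2 + 2 \cdot 0\right) \left(-33\right) \left(-20\right) = \left(-2 + 0\right) \left(-33\right) \left(-20\right) = \left(-2\right) \left(-33\right) \left(-20\right) = 66 \left(-20\right) = -1320$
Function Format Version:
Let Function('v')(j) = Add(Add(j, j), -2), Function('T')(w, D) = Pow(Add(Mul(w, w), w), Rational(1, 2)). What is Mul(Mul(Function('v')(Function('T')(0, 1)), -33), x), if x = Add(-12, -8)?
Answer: -1320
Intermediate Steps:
Function('T')(w, D) = Pow(Add(w, Pow(w, 2)), Rational(1, 2)) (Function('T')(w, D) = Pow(Add(Pow(w, 2), w), Rational(1, 2)) = Pow(Add(w, Pow(w, 2)), Rational(1, 2)))
x = -20
Function('v')(j) = Add(-2, Mul(2, j)) (Function('v')(j) = Add(Mul(2, j), -2) = Add(-2, Mul(2, j)))
Mul(Mul(Function('v')(Function('T')(0, 1)), -33), x) = Mul(Mul(Add(-2, Mul(2, Pow(Mul(0, Add(1, 0)), Rational(1, 2)))), -33), -20) = Mul(Mul(Add(-2, Mul(2, Pow(Mul(0, 1), Rational(1, 2)))), -33), -20) = Mul(Mul(Add(-2, Mul(2, Pow(0, Rational(1, 2)))), -33), -20) = Mul(Mul(Add(-2, Mul(2, 0)), -33), -20) = Mul(Mul(Add(-2, 0), -33), -20) = Mul(Mul(-2, -33), -20) = Mul(66, -20) = -1320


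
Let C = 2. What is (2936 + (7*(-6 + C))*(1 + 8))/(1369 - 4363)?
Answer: -1342/1497 ≈ -0.89646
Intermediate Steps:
(2936 + (7*(-6 + C))*(1 + 8))/(1369 - 4363) = (2936 + (7*(-6 + 2))*(1 + 8))/(1369 - 4363) = (2936 + (7*(-4))*9)/(-2994) = (2936 - 28*9)*(-1/2994) = (2936 - 252)*(-1/2994) = 2684*(-1/2994) = -1342/1497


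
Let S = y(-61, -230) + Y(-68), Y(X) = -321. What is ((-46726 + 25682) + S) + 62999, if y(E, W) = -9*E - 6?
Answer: 42177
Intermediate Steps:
y(E, W) = -6 - 9*E
S = 222 (S = (-6 - 9*(-61)) - 321 = (-6 + 549) - 321 = 543 - 321 = 222)
((-46726 + 25682) + S) + 62999 = ((-46726 + 25682) + 222) + 62999 = (-21044 + 222) + 62999 = -20822 + 62999 = 42177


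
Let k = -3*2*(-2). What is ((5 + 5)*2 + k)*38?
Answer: 1216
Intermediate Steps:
k = 12 (k = -6*(-2) = 12)
((5 + 5)*2 + k)*38 = ((5 + 5)*2 + 12)*38 = (10*2 + 12)*38 = (20 + 12)*38 = 32*38 = 1216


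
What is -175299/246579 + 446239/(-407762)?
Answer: -60504479073/33515182066 ≈ -1.8053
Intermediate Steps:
-175299/246579 + 446239/(-407762) = -175299*1/246579 + 446239*(-1/407762) = -58433/82193 - 446239/407762 = -60504479073/33515182066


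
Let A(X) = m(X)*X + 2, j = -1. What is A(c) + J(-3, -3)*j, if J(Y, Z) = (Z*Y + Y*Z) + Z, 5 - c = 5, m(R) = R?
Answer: -13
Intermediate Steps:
c = 0 (c = 5 - 1*5 = 5 - 5 = 0)
A(X) = 2 + X² (A(X) = X*X + 2 = X² + 2 = 2 + X²)
J(Y, Z) = Z + 2*Y*Z (J(Y, Z) = (Y*Z + Y*Z) + Z = 2*Y*Z + Z = Z + 2*Y*Z)
A(c) + J(-3, -3)*j = (2 + 0²) - 3*(1 + 2*(-3))*(-1) = (2 + 0) - 3*(1 - 6)*(-1) = 2 - 3*(-5)*(-1) = 2 + 15*(-1) = 2 - 15 = -13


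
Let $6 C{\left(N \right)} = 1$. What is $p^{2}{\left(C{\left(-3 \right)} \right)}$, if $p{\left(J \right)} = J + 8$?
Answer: $\frac{2401}{36} \approx 66.694$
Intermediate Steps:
$C{\left(N \right)} = \frac{1}{6}$ ($C{\left(N \right)} = \frac{1}{6} \cdot 1 = \frac{1}{6}$)
$p{\left(J \right)} = 8 + J$
$p^{2}{\left(C{\left(-3 \right)} \right)} = \left(8 + \frac{1}{6}\right)^{2} = \left(\frac{49}{6}\right)^{2} = \frac{2401}{36}$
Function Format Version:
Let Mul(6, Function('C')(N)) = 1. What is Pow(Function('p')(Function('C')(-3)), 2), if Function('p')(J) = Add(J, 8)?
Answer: Rational(2401, 36) ≈ 66.694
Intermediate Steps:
Function('C')(N) = Rational(1, 6) (Function('C')(N) = Mul(Rational(1, 6), 1) = Rational(1, 6))
Function('p')(J) = Add(8, J)
Pow(Function('p')(Function('C')(-3)), 2) = Pow(Add(8, Rational(1, 6)), 2) = Pow(Rational(49, 6), 2) = Rational(2401, 36)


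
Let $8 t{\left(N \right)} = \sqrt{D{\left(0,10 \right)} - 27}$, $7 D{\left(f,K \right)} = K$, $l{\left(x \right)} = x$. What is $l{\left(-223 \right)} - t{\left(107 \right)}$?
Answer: $-223 - \frac{i \sqrt{1253}}{56} \approx -223.0 - 0.6321 i$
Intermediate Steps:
$D{\left(f,K \right)} = \frac{K}{7}$
$t{\left(N \right)} = \frac{i \sqrt{1253}}{56}$ ($t{\left(N \right)} = \frac{\sqrt{\frac{1}{7} \cdot 10 - 27}}{8} = \frac{\sqrt{\frac{10}{7} - 27}}{8} = \frac{\sqrt{- \frac{179}{7}}}{8} = \frac{\frac{1}{7} i \sqrt{1253}}{8} = \frac{i \sqrt{1253}}{56}$)
$l{\left(-223 \right)} - t{\left(107 \right)} = -223 - \frac{i \sqrt{1253}}{56}$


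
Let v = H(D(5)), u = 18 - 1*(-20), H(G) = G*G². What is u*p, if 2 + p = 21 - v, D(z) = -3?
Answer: 1748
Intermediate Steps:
H(G) = G³
u = 38 (u = 18 + 20 = 38)
v = -27 (v = (-3)³ = -27)
p = 46 (p = -2 + (21 - 1*(-27)) = -2 + (21 + 27) = -2 + 48 = 46)
u*p = 38*46 = 1748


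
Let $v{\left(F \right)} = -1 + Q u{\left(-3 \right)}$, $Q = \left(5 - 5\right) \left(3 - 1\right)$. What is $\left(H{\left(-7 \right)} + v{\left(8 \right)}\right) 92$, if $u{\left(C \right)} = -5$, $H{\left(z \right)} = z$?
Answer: $-736$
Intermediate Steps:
$Q = 0$ ($Q = 0 \cdot 2 = 0$)
$v{\left(F \right)} = -1$ ($v{\left(F \right)} = -1 + 0 \left(-5\right) = -1 + 0 = -1$)
$\left(H{\left(-7 \right)} + v{\left(8 \right)}\right) 92 = \left(-7 - 1\right) 92 = \left(-8\right) 92 = -736$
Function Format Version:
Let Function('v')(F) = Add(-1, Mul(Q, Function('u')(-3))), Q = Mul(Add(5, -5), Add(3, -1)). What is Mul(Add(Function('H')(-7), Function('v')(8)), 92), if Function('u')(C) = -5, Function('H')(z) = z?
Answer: -736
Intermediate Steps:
Q = 0 (Q = Mul(0, 2) = 0)
Function('v')(F) = -1 (Function('v')(F) = Add(-1, Mul(0, -5)) = Add(-1, 0) = -1)
Mul(Add(Function('H')(-7), Function('v')(8)), 92) = Mul(Add(-7, -1), 92) = Mul(-8, 92) = -736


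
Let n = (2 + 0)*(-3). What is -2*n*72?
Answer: 864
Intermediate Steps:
n = -6 (n = 2*(-3) = -6)
-2*n*72 = -2*(-6)*72 = 12*72 = 864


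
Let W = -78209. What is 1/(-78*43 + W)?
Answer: -1/81563 ≈ -1.2260e-5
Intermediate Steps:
1/(-78*43 + W) = 1/(-78*43 - 78209) = 1/(-3354 - 78209) = 1/(-81563) = -1/81563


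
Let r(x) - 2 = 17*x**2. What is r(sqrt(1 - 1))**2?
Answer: 4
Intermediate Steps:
r(x) = 2 + 17*x**2
r(sqrt(1 - 1))**2 = (2 + 17*(sqrt(1 - 1))**2)**2 = (2 + 17*(sqrt(0))**2)**2 = (2 + 17*0**2)**2 = (2 + 17*0)**2 = (2 + 0)**2 = 2**2 = 4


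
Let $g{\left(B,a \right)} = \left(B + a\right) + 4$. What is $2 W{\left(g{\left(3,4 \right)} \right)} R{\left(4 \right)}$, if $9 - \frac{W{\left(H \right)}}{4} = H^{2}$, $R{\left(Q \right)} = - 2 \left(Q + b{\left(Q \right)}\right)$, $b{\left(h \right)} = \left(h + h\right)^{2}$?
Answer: $121856$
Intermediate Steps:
$b{\left(h \right)} = 4 h^{2}$ ($b{\left(h \right)} = \left(2 h\right)^{2} = 4 h^{2}$)
$g{\left(B,a \right)} = 4 + B + a$
$R{\left(Q \right)} = - 8 Q^{2} - 2 Q$ ($R{\left(Q \right)} = - 2 \left(Q + 4 Q^{2}\right) = - 8 Q^{2} - 2 Q$)
$W{\left(H \right)} = 36 - 4 H^{2}$
$2 W{\left(g{\left(3,4 \right)} \right)} R{\left(4 \right)} = 2 \left(36 - 4 \left(4 + 3 + 4\right)^{2}\right) 2 \cdot 4 \left(-1 - 16\right) = 2 \left(36 - 4 \cdot 11^{2}\right) 2 \cdot 4 \left(-1 - 16\right) = 2 \left(36 - 484\right) 2 \cdot 4 \left(-17\right) = 2 \left(36 - 484\right) \left(-136\right) = 2 \left(-448\right) \left(-136\right) = \left(-896\right) \left(-136\right) = 121856$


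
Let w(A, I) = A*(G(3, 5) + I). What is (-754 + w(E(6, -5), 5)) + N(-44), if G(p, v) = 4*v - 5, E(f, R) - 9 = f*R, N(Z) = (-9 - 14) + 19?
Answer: -1178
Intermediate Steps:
N(Z) = -4 (N(Z) = -23 + 19 = -4)
E(f, R) = 9 + R*f (E(f, R) = 9 + f*R = 9 + R*f)
G(p, v) = -5 + 4*v
w(A, I) = A*(15 + I) (w(A, I) = A*((-5 + 4*5) + I) = A*((-5 + 20) + I) = A*(15 + I))
(-754 + w(E(6, -5), 5)) + N(-44) = (-754 + (9 - 5*6)*(15 + 5)) - 4 = (-754 + (9 - 30)*20) - 4 = (-754 - 21*20) - 4 = (-754 - 420) - 4 = -1174 - 4 = -1178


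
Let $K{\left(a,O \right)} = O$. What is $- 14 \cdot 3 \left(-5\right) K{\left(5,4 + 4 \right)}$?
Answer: $1680$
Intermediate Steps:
$- 14 \cdot 3 \left(-5\right) K{\left(5,4 + 4 \right)} = - 14 \cdot 3 \left(-5\right) \left(4 + 4\right) = \left(-14\right) \left(-15\right) 8 = 210 \cdot 8 = 1680$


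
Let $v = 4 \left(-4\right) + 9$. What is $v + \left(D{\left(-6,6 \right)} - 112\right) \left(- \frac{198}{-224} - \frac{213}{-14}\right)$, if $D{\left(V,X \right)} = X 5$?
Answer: $- \frac{74315}{56} \approx -1327.1$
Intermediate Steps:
$D{\left(V,X \right)} = 5 X$
$v = -7$ ($v = -16 + 9 = -7$)
$v + \left(D{\left(-6,6 \right)} - 112\right) \left(- \frac{198}{-224} - \frac{213}{-14}\right) = -7 + \left(5 \cdot 6 - 112\right) \left(- \frac{198}{-224} - \frac{213}{-14}\right) = -7 + \left(30 - 112\right) \left(\left(-198\right) \left(- \frac{1}{224}\right) - - \frac{213}{14}\right) = -7 - 82 \left(\frac{99}{112} + \frac{213}{14}\right) = -7 - \frac{73923}{56} = - \frac{74315}{56}$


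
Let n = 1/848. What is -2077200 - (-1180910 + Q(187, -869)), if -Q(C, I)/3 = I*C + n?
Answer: -1173461549/848 ≈ -1.3838e+6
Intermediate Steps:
n = 1/848 ≈ 0.0011792
Q(C, I) = -3/848 - 3*C*I (Q(C, I) = -3*(I*C + 1/848) = -3*(C*I + 1/848) = -3*(1/848 + C*I) = -3/848 - 3*C*I)
-2077200 - (-1180910 + Q(187, -869)) = -2077200 - (-1180910 + (-3/848 - 3*187*(-869))) = -2077200 - (-1180910 + (-3/848 + 487509)) = -2077200 - (-1180910 + 413407629/848) = -2077200 - 1*(-588004051/848) = -2077200 + 588004051/848 = -1173461549/848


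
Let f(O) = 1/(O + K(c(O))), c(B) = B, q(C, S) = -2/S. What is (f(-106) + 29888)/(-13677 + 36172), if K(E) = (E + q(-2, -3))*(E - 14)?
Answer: 374616193/281952330 ≈ 1.3287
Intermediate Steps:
K(E) = (-14 + E)*(⅔ + E) (K(E) = (E - 2/(-3))*(E - 14) = (E - 2*(-⅓))*(-14 + E) = (E + ⅔)*(-14 + E) = (⅔ + E)*(-14 + E) = (-14 + E)*(⅔ + E))
f(O) = 1/(-28/3 + O² - 37*O/3) (f(O) = 1/(O + (-28/3 + O² - 40*O/3)) = 1/(-28/3 + O² - 37*O/3))
(f(-106) + 29888)/(-13677 + 36172) = (3/(-28 - 37*(-106) + 3*(-106)²) + 29888)/(-13677 + 36172) = (3/(-28 + 3922 + 3*11236) + 29888)/22495 = (3/(-28 + 3922 + 33708) + 29888)*(1/22495) = (3/37602 + 29888)*(1/22495) = (3*(1/37602) + 29888)*(1/22495) = (1/12534 + 29888)*(1/22495) = (374616193/12534)*(1/22495) = 374616193/281952330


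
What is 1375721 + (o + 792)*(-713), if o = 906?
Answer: 165047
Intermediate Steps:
1375721 + (o + 792)*(-713) = 1375721 + (906 + 792)*(-713) = 1375721 + 1698*(-713) = 1375721 - 1210674 = 165047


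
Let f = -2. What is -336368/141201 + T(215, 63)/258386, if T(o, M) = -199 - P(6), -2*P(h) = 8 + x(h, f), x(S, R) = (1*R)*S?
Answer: -86941163449/36484361586 ≈ -2.3830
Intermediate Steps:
x(S, R) = R*S
P(h) = -4 + h (P(h) = -(8 - 2*h)/2 = -4 + h)
T(o, M) = -201 (T(o, M) = -199 - (-4 + 6) = -199 - 1*2 = -199 - 2 = -201)
-336368/141201 + T(215, 63)/258386 = -336368/141201 - 201/258386 = -86941163449/36484361586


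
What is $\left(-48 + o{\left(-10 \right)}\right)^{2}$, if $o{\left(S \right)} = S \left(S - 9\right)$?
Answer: $20164$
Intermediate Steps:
$o{\left(S \right)} = S \left(-9 + S\right)$
$\left(-48 + o{\left(-10 \right)}\right)^{2} = \left(-48 - 10 \left(-9 - 10\right)\right)^{2} = \left(-48 - -190\right)^{2} = \left(-48 + 190\right)^{2} = 142^{2} = 20164$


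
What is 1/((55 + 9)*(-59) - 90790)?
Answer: -1/94566 ≈ -1.0575e-5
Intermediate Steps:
1/((55 + 9)*(-59) - 90790) = 1/(64*(-59) - 90790) = 1/(-3776 - 90790) = 1/(-94566) = -1/94566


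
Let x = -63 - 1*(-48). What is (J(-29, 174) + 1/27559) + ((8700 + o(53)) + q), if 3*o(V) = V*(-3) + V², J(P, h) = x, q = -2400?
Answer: 592656298/82677 ≈ 7168.3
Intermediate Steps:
x = -15 (x = -63 + 48 = -15)
J(P, h) = -15
o(V) = -V + V²/3 (o(V) = (V*(-3) + V²)/3 = (-3*V + V²)/3 = (V² - 3*V)/3 = -V + V²/3)
(J(-29, 174) + 1/27559) + ((8700 + o(53)) + q) = (-15 + 1/27559) + ((8700 + (⅓)*53*(-3 + 53)) - 2400) = (-15 + 1/27559) + ((8700 + (⅓)*53*50) - 2400) = -413384/27559 + ((8700 + 2650/3) - 2400) = -413384/27559 + (28750/3 - 2400) = -413384/27559 + 21550/3 = 592656298/82677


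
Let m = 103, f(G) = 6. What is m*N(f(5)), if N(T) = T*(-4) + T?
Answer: -1854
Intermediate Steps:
N(T) = -3*T (N(T) = -4*T + T = -3*T)
m*N(f(5)) = 103*(-3*6) = 103*(-18) = -1854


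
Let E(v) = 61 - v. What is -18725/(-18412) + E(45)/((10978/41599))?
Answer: 6230147829/101063468 ≈ 61.646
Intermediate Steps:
-18725/(-18412) + E(45)/((10978/41599)) = -18725/(-18412) + (61 - 1*45)/((10978/41599)) = -18725*(-1/18412) + (61 - 45)/((10978*(1/41599))) = 18725/18412 + 16/(10978/41599) = 18725/18412 + 16*(41599/10978) = 18725/18412 + 332792/5489 = 6230147829/101063468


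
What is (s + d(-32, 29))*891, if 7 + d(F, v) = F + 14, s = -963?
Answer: -880308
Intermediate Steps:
d(F, v) = 7 + F (d(F, v) = -7 + (F + 14) = -7 + (14 + F) = 7 + F)
(s + d(-32, 29))*891 = (-963 + (7 - 32))*891 = (-963 - 25)*891 = -988*891 = -880308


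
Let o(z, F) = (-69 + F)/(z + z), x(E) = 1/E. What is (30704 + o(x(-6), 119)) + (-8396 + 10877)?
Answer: 33035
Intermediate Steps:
o(z, F) = (-69 + F)/(2*z) (o(z, F) = (-69 + F)/((2*z)) = (-69 + F)*(1/(2*z)) = (-69 + F)/(2*z))
(30704 + o(x(-6), 119)) + (-8396 + 10877) = (30704 + (-69 + 119)/(2*(1/(-6)))) + (-8396 + 10877) = (30704 + (½)*50/(-⅙)) + 2481 = (30704 + (½)*(-6)*50) + 2481 = (30704 - 150) + 2481 = 30554 + 2481 = 33035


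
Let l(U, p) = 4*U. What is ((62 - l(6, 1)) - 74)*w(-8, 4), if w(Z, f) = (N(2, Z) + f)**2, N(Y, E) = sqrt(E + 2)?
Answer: -360 - 288*I*sqrt(6) ≈ -360.0 - 705.45*I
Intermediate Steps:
N(Y, E) = sqrt(2 + E)
w(Z, f) = (f + sqrt(2 + Z))**2 (w(Z, f) = (sqrt(2 + Z) + f)**2 = (f + sqrt(2 + Z))**2)
((62 - l(6, 1)) - 74)*w(-8, 4) = ((62 - 4*6) - 74)*(4 + sqrt(2 - 8))**2 = ((62 - 1*24) - 74)*(4 + sqrt(-6))**2 = ((62 - 24) - 74)*(4 + I*sqrt(6))**2 = (38 - 74)*(4 + I*sqrt(6))**2 = -36*(4 + I*sqrt(6))**2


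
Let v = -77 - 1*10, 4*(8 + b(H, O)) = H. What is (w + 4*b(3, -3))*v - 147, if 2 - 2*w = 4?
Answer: 2463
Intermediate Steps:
w = -1 (w = 1 - 1/2*4 = 1 - 2 = -1)
b(H, O) = -8 + H/4
v = -87 (v = -77 - 10 = -87)
(w + 4*b(3, -3))*v - 147 = (-1 + 4*(-8 + (1/4)*3))*(-87) - 147 = (-1 + 4*(-8 + 3/4))*(-87) - 147 = (-1 + 4*(-29/4))*(-87) - 147 = (-1 - 29)*(-87) - 147 = -30*(-87) - 147 = 2610 - 147 = 2463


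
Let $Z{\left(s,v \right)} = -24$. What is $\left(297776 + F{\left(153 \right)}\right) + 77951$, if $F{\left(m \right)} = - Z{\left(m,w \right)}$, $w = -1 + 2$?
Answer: $375751$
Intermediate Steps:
$w = 1$
$F{\left(m \right)} = 24$ ($F{\left(m \right)} = \left(-1\right) \left(-24\right) = 24$)
$\left(297776 + F{\left(153 \right)}\right) + 77951 = \left(297776 + 24\right) + 77951 = 297800 + 77951 = 375751$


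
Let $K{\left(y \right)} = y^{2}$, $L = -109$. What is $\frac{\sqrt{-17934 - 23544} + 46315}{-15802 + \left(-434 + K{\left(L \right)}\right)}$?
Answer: $- \frac{9263}{871} - \frac{i \sqrt{41478}}{4355} \approx -10.635 - 0.046765 i$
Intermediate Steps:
$\frac{\sqrt{-17934 - 23544} + 46315}{-15802 + \left(-434 + K{\left(L \right)}\right)} = \frac{\sqrt{-17934 - 23544} + 46315}{-15802 - \left(434 - \left(-109\right)^{2}\right)} = \frac{\sqrt{-41478} + 46315}{-15802 + \left(-434 + 11881\right)} = \frac{i \sqrt{41478} + 46315}{-15802 + 11447} = \frac{46315 + i \sqrt{41478}}{-4355} = \left(46315 + i \sqrt{41478}\right) \left(- \frac{1}{4355}\right) = - \frac{9263}{871} - \frac{i \sqrt{41478}}{4355}$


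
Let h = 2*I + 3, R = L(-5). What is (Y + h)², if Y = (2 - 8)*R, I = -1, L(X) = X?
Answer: 961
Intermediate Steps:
R = -5
h = 1 (h = 2*(-1) + 3 = -2 + 3 = 1)
Y = 30 (Y = (2 - 8)*(-5) = -6*(-5) = 30)
(Y + h)² = (30 + 1)² = 31² = 961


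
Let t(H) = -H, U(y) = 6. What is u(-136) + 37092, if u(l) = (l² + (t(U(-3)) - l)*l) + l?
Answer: 37772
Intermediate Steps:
u(l) = l + l² + l*(-6 - l) (u(l) = (l² + (-1*6 - l)*l) + l = (l² + (-6 - l)*l) + l = (l² + l*(-6 - l)) + l = l + l² + l*(-6 - l))
u(-136) + 37092 = -5*(-136) + 37092 = 680 + 37092 = 37772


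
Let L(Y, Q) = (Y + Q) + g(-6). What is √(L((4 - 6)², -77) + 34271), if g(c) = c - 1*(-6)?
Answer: √34198 ≈ 184.93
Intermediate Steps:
g(c) = 6 + c (g(c) = c + 6 = 6 + c)
L(Y, Q) = Q + Y (L(Y, Q) = (Y + Q) + (6 - 6) = (Q + Y) + 0 = Q + Y)
√(L((4 - 6)², -77) + 34271) = √((-77 + (4 - 6)²) + 34271) = √((-77 + (-2)²) + 34271) = √((-77 + 4) + 34271) = √(-73 + 34271) = √34198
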